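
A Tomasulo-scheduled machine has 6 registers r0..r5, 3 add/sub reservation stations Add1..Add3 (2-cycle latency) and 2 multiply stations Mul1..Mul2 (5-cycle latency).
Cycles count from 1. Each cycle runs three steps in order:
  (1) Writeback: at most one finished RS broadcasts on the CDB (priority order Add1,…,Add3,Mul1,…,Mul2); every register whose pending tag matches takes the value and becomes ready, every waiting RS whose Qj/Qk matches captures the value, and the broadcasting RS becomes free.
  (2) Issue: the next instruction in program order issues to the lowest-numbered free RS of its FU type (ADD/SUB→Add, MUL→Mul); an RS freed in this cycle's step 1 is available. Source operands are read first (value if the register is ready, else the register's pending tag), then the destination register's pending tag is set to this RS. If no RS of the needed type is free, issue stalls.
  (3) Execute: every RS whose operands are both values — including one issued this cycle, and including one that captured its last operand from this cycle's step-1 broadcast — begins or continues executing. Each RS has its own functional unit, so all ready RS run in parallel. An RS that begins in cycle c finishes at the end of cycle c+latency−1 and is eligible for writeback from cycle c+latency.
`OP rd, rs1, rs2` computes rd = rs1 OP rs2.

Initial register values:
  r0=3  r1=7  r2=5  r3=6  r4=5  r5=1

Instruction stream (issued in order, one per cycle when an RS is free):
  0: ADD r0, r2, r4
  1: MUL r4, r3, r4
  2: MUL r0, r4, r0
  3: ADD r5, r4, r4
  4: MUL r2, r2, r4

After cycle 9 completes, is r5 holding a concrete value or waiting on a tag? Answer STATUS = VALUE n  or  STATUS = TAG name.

STATUS = VALUE 60

cycle 1: issue ADD r0<-Add1 // r0:Add1,r1:7,r2:5,r3:6,r4:5,r5:1
cycle 2: issue MUL r4<-Mul1 // r0:Add1,r1:7,r2:5,r3:6,r4:Mul1,r5:1
cycle 3: CDB Add1=10; issue MUL r0<-Mul2 // r0:Mul2,r1:7,r2:5,r3:6,r4:Mul1,r5:1
cycle 4: issue ADD r5<-Add1 // r0:Mul2,r1:7,r2:5,r3:6,r4:Mul1,r5:Add1
cycle 5: stall // r0:Mul2,r1:7,r2:5,r3:6,r4:Mul1,r5:Add1
cycle 6: stall // r0:Mul2,r1:7,r2:5,r3:6,r4:Mul1,r5:Add1
cycle 7: CDB Mul1=30; issue MUL r2<-Mul1 // r0:Mul2,r1:7,r2:Mul1,r3:6,r4:30,r5:Add1
cycle 8: - // r0:Mul2,r1:7,r2:Mul1,r3:6,r4:30,r5:Add1
cycle 9: CDB Add1=60 // r0:Mul2,r1:7,r2:Mul1,r3:6,r4:30,r5:60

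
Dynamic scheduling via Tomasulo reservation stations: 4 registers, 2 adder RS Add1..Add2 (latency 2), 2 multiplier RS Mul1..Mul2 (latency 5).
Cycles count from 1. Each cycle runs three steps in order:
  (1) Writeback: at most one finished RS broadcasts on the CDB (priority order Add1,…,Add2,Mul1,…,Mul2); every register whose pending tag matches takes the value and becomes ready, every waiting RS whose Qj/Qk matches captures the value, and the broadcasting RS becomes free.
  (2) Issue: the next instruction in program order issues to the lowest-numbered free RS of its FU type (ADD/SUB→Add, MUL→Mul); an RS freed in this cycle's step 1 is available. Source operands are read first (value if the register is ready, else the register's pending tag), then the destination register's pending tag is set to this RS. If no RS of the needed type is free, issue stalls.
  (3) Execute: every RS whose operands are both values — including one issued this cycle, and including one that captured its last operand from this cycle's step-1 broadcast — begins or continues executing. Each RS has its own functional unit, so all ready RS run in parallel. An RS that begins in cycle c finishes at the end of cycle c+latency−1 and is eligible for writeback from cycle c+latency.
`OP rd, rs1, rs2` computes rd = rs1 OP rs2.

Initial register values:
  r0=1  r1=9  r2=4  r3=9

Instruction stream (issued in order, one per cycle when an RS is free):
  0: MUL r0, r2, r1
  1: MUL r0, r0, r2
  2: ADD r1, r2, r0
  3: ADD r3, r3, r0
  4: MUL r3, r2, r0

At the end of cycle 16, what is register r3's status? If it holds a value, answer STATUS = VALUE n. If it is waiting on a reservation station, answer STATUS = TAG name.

  c1: issue MUL r0<-Mul1  regs: r0:Mul1,r1:9,r2:4,r3:9
  c2: issue MUL r0<-Mul2  regs: r0:Mul2,r1:9,r2:4,r3:9
  c3: issue ADD r1<-Add1  regs: r0:Mul2,r1:Add1,r2:4,r3:9
  c4: issue ADD r3<-Add2  regs: r0:Mul2,r1:Add1,r2:4,r3:Add2
  c5: stall  regs: r0:Mul2,r1:Add1,r2:4,r3:Add2
  c6: CDB Mul1=36; issue MUL r3<-Mul1  regs: r0:Mul2,r1:Add1,r2:4,r3:Mul1
  c7: -  regs: r0:Mul2,r1:Add1,r2:4,r3:Mul1
  c8: -  regs: r0:Mul2,r1:Add1,r2:4,r3:Mul1
  c9: -  regs: r0:Mul2,r1:Add1,r2:4,r3:Mul1
  c10: -  regs: r0:Mul2,r1:Add1,r2:4,r3:Mul1
  c11: CDB Mul2=144  regs: r0:144,r1:Add1,r2:4,r3:Mul1
  c12: -  regs: r0:144,r1:Add1,r2:4,r3:Mul1
  c13: CDB Add1=148  regs: r0:144,r1:148,r2:4,r3:Mul1
  c14: CDB Add2=153  regs: r0:144,r1:148,r2:4,r3:Mul1
  c15: -  regs: r0:144,r1:148,r2:4,r3:Mul1
  c16: CDB Mul1=576  regs: r0:144,r1:148,r2:4,r3:576

STATUS = VALUE 576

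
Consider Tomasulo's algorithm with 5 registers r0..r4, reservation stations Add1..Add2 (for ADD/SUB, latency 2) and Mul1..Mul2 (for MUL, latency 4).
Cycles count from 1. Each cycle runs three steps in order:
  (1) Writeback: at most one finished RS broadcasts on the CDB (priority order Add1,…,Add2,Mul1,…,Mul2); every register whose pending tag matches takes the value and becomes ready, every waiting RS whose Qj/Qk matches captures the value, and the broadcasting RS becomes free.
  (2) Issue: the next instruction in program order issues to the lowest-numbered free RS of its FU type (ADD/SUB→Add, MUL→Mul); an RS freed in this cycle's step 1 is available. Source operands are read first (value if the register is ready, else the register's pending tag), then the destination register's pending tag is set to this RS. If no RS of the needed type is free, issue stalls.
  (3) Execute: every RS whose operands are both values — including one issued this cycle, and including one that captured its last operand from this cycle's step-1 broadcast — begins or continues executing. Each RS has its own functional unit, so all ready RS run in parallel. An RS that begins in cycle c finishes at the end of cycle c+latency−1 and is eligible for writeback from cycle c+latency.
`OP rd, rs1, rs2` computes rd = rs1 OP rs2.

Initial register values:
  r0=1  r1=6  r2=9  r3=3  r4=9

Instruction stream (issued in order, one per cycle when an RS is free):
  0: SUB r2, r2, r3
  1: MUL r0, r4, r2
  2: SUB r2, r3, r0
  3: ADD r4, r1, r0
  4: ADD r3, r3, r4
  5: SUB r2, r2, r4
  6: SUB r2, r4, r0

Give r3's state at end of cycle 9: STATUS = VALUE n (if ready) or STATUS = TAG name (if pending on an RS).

STATUS = TAG Add1

  c1: issue SUB r2<-Add1  regs: r0:1,r1:6,r2:Add1,r3:3,r4:9
  c2: issue MUL r0<-Mul1  regs: r0:Mul1,r1:6,r2:Add1,r3:3,r4:9
  c3: CDB Add1=6; issue SUB r2<-Add1  regs: r0:Mul1,r1:6,r2:Add1,r3:3,r4:9
  c4: issue ADD r4<-Add2  regs: r0:Mul1,r1:6,r2:Add1,r3:3,r4:Add2
  c5: stall  regs: r0:Mul1,r1:6,r2:Add1,r3:3,r4:Add2
  c6: stall  regs: r0:Mul1,r1:6,r2:Add1,r3:3,r4:Add2
  c7: CDB Mul1=54; stall  regs: r0:54,r1:6,r2:Add1,r3:3,r4:Add2
  c8: stall  regs: r0:54,r1:6,r2:Add1,r3:3,r4:Add2
  c9: CDB Add1=-51; issue ADD r3<-Add1  regs: r0:54,r1:6,r2:-51,r3:Add1,r4:Add2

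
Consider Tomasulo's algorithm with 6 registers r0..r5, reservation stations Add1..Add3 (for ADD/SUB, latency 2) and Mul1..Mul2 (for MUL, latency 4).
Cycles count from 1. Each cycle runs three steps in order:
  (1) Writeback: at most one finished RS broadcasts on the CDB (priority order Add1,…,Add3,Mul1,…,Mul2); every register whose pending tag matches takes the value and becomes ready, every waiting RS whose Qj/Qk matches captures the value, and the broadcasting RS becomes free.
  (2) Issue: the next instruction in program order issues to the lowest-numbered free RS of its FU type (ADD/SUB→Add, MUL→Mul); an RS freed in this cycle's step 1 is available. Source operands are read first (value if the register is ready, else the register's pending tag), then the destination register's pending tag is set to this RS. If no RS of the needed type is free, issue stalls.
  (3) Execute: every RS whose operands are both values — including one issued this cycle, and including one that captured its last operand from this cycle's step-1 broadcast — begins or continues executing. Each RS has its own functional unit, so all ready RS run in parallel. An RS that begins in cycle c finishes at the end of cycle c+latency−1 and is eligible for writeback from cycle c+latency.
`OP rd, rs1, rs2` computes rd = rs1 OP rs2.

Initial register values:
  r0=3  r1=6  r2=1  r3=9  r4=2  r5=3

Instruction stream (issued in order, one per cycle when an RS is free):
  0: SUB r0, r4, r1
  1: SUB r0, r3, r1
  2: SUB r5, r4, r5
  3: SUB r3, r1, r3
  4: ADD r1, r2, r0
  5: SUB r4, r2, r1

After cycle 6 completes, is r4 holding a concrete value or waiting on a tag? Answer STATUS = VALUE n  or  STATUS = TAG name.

STATUS = TAG Add2

cycle 1: issue SUB r0<-Add1 // r0:Add1,r1:6,r2:1,r3:9,r4:2,r5:3
cycle 2: issue SUB r0<-Add2 // r0:Add2,r1:6,r2:1,r3:9,r4:2,r5:3
cycle 3: CDB Add1=-4; issue SUB r5<-Add1 // r0:Add2,r1:6,r2:1,r3:9,r4:2,r5:Add1
cycle 4: CDB Add2=3; issue SUB r3<-Add2 // r0:3,r1:6,r2:1,r3:Add2,r4:2,r5:Add1
cycle 5: CDB Add1=-1; issue ADD r1<-Add1 // r0:3,r1:Add1,r2:1,r3:Add2,r4:2,r5:-1
cycle 6: CDB Add2=-3; issue SUB r4<-Add2 // r0:3,r1:Add1,r2:1,r3:-3,r4:Add2,r5:-1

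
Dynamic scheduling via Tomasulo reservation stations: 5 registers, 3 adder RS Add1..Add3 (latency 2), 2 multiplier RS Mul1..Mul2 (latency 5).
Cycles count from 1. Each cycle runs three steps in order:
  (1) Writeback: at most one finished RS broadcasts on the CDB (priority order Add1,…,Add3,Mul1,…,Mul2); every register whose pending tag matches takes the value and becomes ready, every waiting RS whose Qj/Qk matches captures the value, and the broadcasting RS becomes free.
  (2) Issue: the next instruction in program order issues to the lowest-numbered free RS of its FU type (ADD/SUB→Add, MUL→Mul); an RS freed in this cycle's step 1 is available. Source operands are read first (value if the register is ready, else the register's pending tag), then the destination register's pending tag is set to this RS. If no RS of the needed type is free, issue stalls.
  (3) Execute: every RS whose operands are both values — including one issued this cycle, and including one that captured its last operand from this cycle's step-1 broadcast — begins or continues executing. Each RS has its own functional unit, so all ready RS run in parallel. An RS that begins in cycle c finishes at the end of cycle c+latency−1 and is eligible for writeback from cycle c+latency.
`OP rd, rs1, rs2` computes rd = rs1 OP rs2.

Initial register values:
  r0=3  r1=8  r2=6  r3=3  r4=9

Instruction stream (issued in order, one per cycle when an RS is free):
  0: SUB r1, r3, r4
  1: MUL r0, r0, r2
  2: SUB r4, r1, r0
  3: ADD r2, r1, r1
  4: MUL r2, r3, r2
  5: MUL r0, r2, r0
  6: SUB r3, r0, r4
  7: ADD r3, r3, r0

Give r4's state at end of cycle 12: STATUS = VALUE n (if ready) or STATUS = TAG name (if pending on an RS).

  c1: issue SUB r1<-Add1  regs: r0:3,r1:Add1,r2:6,r3:3,r4:9
  c2: issue MUL r0<-Mul1  regs: r0:Mul1,r1:Add1,r2:6,r3:3,r4:9
  c3: CDB Add1=-6; issue SUB r4<-Add1  regs: r0:Mul1,r1:-6,r2:6,r3:3,r4:Add1
  c4: issue ADD r2<-Add2  regs: r0:Mul1,r1:-6,r2:Add2,r3:3,r4:Add1
  c5: issue MUL r2<-Mul2  regs: r0:Mul1,r1:-6,r2:Mul2,r3:3,r4:Add1
  c6: CDB Add2=-12; stall  regs: r0:Mul1,r1:-6,r2:Mul2,r3:3,r4:Add1
  c7: CDB Mul1=18; issue MUL r0<-Mul1  regs: r0:Mul1,r1:-6,r2:Mul2,r3:3,r4:Add1
  c8: issue SUB r3<-Add2  regs: r0:Mul1,r1:-6,r2:Mul2,r3:Add2,r4:Add1
  c9: CDB Add1=-24; issue ADD r3<-Add1  regs: r0:Mul1,r1:-6,r2:Mul2,r3:Add1,r4:-24
  c10: -  regs: r0:Mul1,r1:-6,r2:Mul2,r3:Add1,r4:-24
  c11: CDB Mul2=-36  regs: r0:Mul1,r1:-6,r2:-36,r3:Add1,r4:-24
  c12: -  regs: r0:Mul1,r1:-6,r2:-36,r3:Add1,r4:-24

STATUS = VALUE -24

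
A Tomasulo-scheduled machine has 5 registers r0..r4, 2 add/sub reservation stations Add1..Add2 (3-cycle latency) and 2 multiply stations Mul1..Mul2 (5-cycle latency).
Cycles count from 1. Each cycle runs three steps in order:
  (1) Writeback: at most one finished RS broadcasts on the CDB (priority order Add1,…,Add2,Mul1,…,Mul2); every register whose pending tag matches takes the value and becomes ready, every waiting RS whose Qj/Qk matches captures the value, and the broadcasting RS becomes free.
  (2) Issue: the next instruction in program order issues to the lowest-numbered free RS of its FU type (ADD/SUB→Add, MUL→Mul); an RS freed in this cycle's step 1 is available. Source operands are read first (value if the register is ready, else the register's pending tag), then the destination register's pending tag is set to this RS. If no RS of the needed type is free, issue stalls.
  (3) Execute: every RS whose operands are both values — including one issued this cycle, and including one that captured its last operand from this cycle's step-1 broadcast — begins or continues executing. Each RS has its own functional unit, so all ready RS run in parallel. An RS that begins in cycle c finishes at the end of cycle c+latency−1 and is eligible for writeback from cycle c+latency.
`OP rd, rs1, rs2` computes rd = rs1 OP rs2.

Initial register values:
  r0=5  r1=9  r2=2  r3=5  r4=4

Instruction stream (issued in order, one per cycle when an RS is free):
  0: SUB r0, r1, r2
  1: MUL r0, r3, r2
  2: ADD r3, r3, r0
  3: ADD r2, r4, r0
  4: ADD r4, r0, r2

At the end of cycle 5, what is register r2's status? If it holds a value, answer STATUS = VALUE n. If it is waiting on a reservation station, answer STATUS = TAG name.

c1: issue SUB r0<-Add1 | r0:Add1,r1:9,r2:2,r3:5,r4:4
c2: issue MUL r0<-Mul1 | r0:Mul1,r1:9,r2:2,r3:5,r4:4
c3: issue ADD r3<-Add2 | r0:Mul1,r1:9,r2:2,r3:Add2,r4:4
c4: CDB Add1=7; issue ADD r2<-Add1 | r0:Mul1,r1:9,r2:Add1,r3:Add2,r4:4
c5: stall | r0:Mul1,r1:9,r2:Add1,r3:Add2,r4:4

STATUS = TAG Add1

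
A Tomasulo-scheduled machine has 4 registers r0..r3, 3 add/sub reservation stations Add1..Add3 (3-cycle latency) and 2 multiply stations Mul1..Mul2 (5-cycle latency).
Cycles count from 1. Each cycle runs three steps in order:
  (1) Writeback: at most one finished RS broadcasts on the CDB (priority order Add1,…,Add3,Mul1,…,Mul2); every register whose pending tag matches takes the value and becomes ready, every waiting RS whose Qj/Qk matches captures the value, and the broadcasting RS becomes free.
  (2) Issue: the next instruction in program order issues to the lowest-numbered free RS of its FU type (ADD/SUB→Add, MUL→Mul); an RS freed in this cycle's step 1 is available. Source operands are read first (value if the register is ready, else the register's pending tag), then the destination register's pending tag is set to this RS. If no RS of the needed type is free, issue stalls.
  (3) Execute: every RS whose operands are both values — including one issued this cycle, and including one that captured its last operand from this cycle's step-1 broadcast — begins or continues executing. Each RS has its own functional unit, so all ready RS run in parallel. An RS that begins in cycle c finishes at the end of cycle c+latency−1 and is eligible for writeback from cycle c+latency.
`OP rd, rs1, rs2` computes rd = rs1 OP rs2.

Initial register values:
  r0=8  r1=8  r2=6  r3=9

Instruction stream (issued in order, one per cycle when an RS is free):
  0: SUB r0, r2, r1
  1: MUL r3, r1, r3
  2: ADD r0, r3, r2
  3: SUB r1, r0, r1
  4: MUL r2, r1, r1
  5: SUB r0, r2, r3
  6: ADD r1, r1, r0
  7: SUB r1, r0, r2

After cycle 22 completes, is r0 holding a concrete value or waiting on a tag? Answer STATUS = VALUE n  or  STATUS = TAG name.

  c1: issue SUB r0<-Add1  regs: r0:Add1,r1:8,r2:6,r3:9
  c2: issue MUL r3<-Mul1  regs: r0:Add1,r1:8,r2:6,r3:Mul1
  c3: issue ADD r0<-Add2  regs: r0:Add2,r1:8,r2:6,r3:Mul1
  c4: CDB Add1=-2; issue SUB r1<-Add1  regs: r0:Add2,r1:Add1,r2:6,r3:Mul1
  c5: issue MUL r2<-Mul2  regs: r0:Add2,r1:Add1,r2:Mul2,r3:Mul1
  c6: issue SUB r0<-Add3  regs: r0:Add3,r1:Add1,r2:Mul2,r3:Mul1
  c7: CDB Mul1=72; stall  regs: r0:Add3,r1:Add1,r2:Mul2,r3:72
  c8: stall  regs: r0:Add3,r1:Add1,r2:Mul2,r3:72
  c9: stall  regs: r0:Add3,r1:Add1,r2:Mul2,r3:72
  c10: CDB Add2=78; issue ADD r1<-Add2  regs: r0:Add3,r1:Add2,r2:Mul2,r3:72
  c11: stall  regs: r0:Add3,r1:Add2,r2:Mul2,r3:72
  c12: stall  regs: r0:Add3,r1:Add2,r2:Mul2,r3:72
  c13: CDB Add1=70; issue SUB r1<-Add1  regs: r0:Add3,r1:Add1,r2:Mul2,r3:72
  c14: -  regs: r0:Add3,r1:Add1,r2:Mul2,r3:72
  c15: -  regs: r0:Add3,r1:Add1,r2:Mul2,r3:72
  c16: -  regs: r0:Add3,r1:Add1,r2:Mul2,r3:72
  c17: -  regs: r0:Add3,r1:Add1,r2:Mul2,r3:72
  c18: CDB Mul2=4900  regs: r0:Add3,r1:Add1,r2:4900,r3:72
  c19: -  regs: r0:Add3,r1:Add1,r2:4900,r3:72
  c20: -  regs: r0:Add3,r1:Add1,r2:4900,r3:72
  c21: CDB Add3=4828  regs: r0:4828,r1:Add1,r2:4900,r3:72
  c22: -  regs: r0:4828,r1:Add1,r2:4900,r3:72

STATUS = VALUE 4828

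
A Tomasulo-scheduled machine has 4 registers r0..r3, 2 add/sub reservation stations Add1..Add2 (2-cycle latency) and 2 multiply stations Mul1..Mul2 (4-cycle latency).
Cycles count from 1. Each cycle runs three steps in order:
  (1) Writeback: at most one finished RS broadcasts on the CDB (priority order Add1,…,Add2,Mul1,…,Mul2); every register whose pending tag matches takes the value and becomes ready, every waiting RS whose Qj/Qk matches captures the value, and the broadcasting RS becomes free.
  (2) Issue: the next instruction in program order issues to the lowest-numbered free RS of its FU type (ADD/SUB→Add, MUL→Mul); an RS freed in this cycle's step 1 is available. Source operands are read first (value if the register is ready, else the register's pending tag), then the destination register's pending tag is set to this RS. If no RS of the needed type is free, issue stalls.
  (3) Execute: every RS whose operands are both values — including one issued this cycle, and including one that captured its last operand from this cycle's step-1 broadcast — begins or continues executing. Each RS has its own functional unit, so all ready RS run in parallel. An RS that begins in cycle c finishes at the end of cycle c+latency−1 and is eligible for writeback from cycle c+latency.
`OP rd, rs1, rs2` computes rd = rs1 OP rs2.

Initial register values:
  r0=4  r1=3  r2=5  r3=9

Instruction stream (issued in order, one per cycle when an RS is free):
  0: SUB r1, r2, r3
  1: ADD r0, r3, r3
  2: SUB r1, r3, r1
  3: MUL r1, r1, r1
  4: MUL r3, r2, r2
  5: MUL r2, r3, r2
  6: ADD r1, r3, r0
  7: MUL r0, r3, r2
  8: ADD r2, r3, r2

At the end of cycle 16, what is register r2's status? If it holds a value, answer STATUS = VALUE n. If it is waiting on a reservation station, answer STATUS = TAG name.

STATUS = VALUE 150

c1: issue SUB r1<-Add1 | r0:4,r1:Add1,r2:5,r3:9
c2: issue ADD r0<-Add2 | r0:Add2,r1:Add1,r2:5,r3:9
c3: CDB Add1=-4; issue SUB r1<-Add1 | r0:Add2,r1:Add1,r2:5,r3:9
c4: CDB Add2=18; issue MUL r1<-Mul1 | r0:18,r1:Mul1,r2:5,r3:9
c5: CDB Add1=13; issue MUL r3<-Mul2 | r0:18,r1:Mul1,r2:5,r3:Mul2
c6: stall | r0:18,r1:Mul1,r2:5,r3:Mul2
c7: stall | r0:18,r1:Mul1,r2:5,r3:Mul2
c8: stall | r0:18,r1:Mul1,r2:5,r3:Mul2
c9: CDB Mul1=169; issue MUL r2<-Mul1 | r0:18,r1:169,r2:Mul1,r3:Mul2
c10: CDB Mul2=25; issue ADD r1<-Add1 | r0:18,r1:Add1,r2:Mul1,r3:25
c11: issue MUL r0<-Mul2 | r0:Mul2,r1:Add1,r2:Mul1,r3:25
c12: CDB Add1=43; issue ADD r2<-Add1 | r0:Mul2,r1:43,r2:Add1,r3:25
c13: - | r0:Mul2,r1:43,r2:Add1,r3:25
c14: CDB Mul1=125 | r0:Mul2,r1:43,r2:Add1,r3:25
c15: - | r0:Mul2,r1:43,r2:Add1,r3:25
c16: CDB Add1=150 | r0:Mul2,r1:43,r2:150,r3:25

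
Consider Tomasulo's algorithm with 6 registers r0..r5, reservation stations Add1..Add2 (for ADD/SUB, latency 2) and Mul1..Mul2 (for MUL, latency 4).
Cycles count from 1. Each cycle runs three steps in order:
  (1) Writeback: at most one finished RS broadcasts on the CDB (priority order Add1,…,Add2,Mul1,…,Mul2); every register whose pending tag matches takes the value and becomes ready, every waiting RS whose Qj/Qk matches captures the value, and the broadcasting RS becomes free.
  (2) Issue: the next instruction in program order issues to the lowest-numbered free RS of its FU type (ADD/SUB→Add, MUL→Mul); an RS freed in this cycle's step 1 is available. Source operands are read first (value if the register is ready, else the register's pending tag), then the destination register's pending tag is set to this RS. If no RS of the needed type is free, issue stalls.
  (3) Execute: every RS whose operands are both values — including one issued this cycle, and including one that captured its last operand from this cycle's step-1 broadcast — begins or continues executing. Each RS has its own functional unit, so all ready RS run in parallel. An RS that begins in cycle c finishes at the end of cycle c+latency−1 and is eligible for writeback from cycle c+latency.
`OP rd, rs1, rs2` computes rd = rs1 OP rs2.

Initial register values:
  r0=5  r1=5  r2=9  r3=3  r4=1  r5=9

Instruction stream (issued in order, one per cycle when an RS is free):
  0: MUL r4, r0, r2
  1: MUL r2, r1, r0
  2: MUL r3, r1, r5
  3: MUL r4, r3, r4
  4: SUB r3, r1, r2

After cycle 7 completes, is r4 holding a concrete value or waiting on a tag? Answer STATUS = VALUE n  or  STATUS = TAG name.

cycle 1: issue MUL r4<-Mul1 // r0:5,r1:5,r2:9,r3:3,r4:Mul1,r5:9
cycle 2: issue MUL r2<-Mul2 // r0:5,r1:5,r2:Mul2,r3:3,r4:Mul1,r5:9
cycle 3: stall // r0:5,r1:5,r2:Mul2,r3:3,r4:Mul1,r5:9
cycle 4: stall // r0:5,r1:5,r2:Mul2,r3:3,r4:Mul1,r5:9
cycle 5: CDB Mul1=45; issue MUL r3<-Mul1 // r0:5,r1:5,r2:Mul2,r3:Mul1,r4:45,r5:9
cycle 6: CDB Mul2=25; issue MUL r4<-Mul2 // r0:5,r1:5,r2:25,r3:Mul1,r4:Mul2,r5:9
cycle 7: issue SUB r3<-Add1 // r0:5,r1:5,r2:25,r3:Add1,r4:Mul2,r5:9

STATUS = TAG Mul2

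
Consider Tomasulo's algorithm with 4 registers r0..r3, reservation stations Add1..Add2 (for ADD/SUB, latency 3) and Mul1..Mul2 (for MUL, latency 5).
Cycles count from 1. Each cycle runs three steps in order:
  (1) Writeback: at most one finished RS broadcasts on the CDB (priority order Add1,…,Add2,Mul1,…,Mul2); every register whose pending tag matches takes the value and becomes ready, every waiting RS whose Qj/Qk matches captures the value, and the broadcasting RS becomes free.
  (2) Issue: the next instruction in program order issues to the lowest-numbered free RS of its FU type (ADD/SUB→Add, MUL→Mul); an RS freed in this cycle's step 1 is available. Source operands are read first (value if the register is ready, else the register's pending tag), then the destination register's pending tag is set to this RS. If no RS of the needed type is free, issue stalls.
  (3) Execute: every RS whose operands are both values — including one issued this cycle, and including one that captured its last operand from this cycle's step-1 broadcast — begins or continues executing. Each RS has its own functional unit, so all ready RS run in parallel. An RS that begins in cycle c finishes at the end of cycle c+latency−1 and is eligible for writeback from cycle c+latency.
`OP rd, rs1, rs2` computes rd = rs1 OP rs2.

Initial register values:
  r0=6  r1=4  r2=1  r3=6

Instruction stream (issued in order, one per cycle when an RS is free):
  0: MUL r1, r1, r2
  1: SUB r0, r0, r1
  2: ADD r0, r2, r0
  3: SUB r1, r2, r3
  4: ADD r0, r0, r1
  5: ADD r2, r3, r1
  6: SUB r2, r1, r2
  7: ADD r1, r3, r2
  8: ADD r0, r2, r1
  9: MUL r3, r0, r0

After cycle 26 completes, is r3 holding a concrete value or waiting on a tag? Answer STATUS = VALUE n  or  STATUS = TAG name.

STATUS = TAG Mul1

cycle 1: issue MUL r1<-Mul1 // r0:6,r1:Mul1,r2:1,r3:6
cycle 2: issue SUB r0<-Add1 // r0:Add1,r1:Mul1,r2:1,r3:6
cycle 3: issue ADD r0<-Add2 // r0:Add2,r1:Mul1,r2:1,r3:6
cycle 4: stall // r0:Add2,r1:Mul1,r2:1,r3:6
cycle 5: stall // r0:Add2,r1:Mul1,r2:1,r3:6
cycle 6: CDB Mul1=4; stall // r0:Add2,r1:4,r2:1,r3:6
cycle 7: stall // r0:Add2,r1:4,r2:1,r3:6
cycle 8: stall // r0:Add2,r1:4,r2:1,r3:6
cycle 9: CDB Add1=2; issue SUB r1<-Add1 // r0:Add2,r1:Add1,r2:1,r3:6
cycle 10: stall // r0:Add2,r1:Add1,r2:1,r3:6
cycle 11: stall // r0:Add2,r1:Add1,r2:1,r3:6
cycle 12: CDB Add1=-5; issue ADD r0<-Add1 // r0:Add1,r1:-5,r2:1,r3:6
cycle 13: CDB Add2=3; issue ADD r2<-Add2 // r0:Add1,r1:-5,r2:Add2,r3:6
cycle 14: stall // r0:Add1,r1:-5,r2:Add2,r3:6
cycle 15: stall // r0:Add1,r1:-5,r2:Add2,r3:6
cycle 16: CDB Add1=-2; issue SUB r2<-Add1 // r0:-2,r1:-5,r2:Add1,r3:6
cycle 17: CDB Add2=1; issue ADD r1<-Add2 // r0:-2,r1:Add2,r2:Add1,r3:6
cycle 18: stall // r0:-2,r1:Add2,r2:Add1,r3:6
cycle 19: stall // r0:-2,r1:Add2,r2:Add1,r3:6
cycle 20: CDB Add1=-6; issue ADD r0<-Add1 // r0:Add1,r1:Add2,r2:-6,r3:6
cycle 21: issue MUL r3<-Mul1 // r0:Add1,r1:Add2,r2:-6,r3:Mul1
cycle 22: - // r0:Add1,r1:Add2,r2:-6,r3:Mul1
cycle 23: CDB Add2=0 // r0:Add1,r1:0,r2:-6,r3:Mul1
cycle 24: - // r0:Add1,r1:0,r2:-6,r3:Mul1
cycle 25: - // r0:Add1,r1:0,r2:-6,r3:Mul1
cycle 26: CDB Add1=-6 // r0:-6,r1:0,r2:-6,r3:Mul1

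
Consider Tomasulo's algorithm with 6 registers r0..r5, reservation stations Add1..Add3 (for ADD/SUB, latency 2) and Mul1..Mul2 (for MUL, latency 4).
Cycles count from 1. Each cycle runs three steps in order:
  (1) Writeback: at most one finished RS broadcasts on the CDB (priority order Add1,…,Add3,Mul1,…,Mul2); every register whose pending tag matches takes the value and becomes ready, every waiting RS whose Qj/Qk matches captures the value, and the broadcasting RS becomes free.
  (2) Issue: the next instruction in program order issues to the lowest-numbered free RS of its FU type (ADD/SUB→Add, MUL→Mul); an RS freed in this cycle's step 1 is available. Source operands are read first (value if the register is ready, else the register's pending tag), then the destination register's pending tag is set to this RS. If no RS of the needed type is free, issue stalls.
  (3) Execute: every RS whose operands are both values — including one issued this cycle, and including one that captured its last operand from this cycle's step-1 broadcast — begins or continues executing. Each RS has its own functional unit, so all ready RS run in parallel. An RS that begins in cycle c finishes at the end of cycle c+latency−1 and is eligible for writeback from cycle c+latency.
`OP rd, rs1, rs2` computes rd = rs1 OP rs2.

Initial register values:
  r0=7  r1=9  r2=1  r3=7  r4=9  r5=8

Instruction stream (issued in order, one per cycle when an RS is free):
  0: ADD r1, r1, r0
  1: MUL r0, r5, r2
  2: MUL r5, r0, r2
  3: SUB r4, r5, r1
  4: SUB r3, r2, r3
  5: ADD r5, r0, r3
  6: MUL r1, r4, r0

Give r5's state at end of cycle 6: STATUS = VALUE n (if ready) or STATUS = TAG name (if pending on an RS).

STATUS = TAG Add3

  c1: issue ADD r1<-Add1  regs: r0:7,r1:Add1,r2:1,r3:7,r4:9,r5:8
  c2: issue MUL r0<-Mul1  regs: r0:Mul1,r1:Add1,r2:1,r3:7,r4:9,r5:8
  c3: CDB Add1=16; issue MUL r5<-Mul2  regs: r0:Mul1,r1:16,r2:1,r3:7,r4:9,r5:Mul2
  c4: issue SUB r4<-Add1  regs: r0:Mul1,r1:16,r2:1,r3:7,r4:Add1,r5:Mul2
  c5: issue SUB r3<-Add2  regs: r0:Mul1,r1:16,r2:1,r3:Add2,r4:Add1,r5:Mul2
  c6: CDB Mul1=8; issue ADD r5<-Add3  regs: r0:8,r1:16,r2:1,r3:Add2,r4:Add1,r5:Add3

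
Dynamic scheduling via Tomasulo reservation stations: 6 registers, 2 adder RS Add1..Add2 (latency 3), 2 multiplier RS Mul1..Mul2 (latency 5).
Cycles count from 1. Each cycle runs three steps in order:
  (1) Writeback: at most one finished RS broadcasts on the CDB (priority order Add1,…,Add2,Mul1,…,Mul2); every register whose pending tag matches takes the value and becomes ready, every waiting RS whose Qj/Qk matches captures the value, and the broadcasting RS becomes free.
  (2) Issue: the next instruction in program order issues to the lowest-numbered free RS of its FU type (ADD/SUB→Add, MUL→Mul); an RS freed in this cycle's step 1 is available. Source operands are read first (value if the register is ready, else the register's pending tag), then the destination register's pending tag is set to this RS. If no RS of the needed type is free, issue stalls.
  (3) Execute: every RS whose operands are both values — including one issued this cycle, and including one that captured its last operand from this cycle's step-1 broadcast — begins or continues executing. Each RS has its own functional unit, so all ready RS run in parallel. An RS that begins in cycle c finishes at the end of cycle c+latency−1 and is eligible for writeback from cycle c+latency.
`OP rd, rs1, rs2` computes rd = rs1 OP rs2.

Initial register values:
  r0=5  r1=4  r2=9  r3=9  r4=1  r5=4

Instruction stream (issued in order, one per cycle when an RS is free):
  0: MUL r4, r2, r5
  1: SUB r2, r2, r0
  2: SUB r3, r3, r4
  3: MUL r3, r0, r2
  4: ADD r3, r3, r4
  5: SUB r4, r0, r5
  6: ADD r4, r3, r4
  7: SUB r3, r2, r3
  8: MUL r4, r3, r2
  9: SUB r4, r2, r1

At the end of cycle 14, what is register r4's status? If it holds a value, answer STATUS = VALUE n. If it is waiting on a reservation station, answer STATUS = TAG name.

STATUS = TAG Mul1

cycle 1: issue MUL r4<-Mul1 // r0:5,r1:4,r2:9,r3:9,r4:Mul1,r5:4
cycle 2: issue SUB r2<-Add1 // r0:5,r1:4,r2:Add1,r3:9,r4:Mul1,r5:4
cycle 3: issue SUB r3<-Add2 // r0:5,r1:4,r2:Add1,r3:Add2,r4:Mul1,r5:4
cycle 4: issue MUL r3<-Mul2 // r0:5,r1:4,r2:Add1,r3:Mul2,r4:Mul1,r5:4
cycle 5: CDB Add1=4; issue ADD r3<-Add1 // r0:5,r1:4,r2:4,r3:Add1,r4:Mul1,r5:4
cycle 6: CDB Mul1=36; stall // r0:5,r1:4,r2:4,r3:Add1,r4:36,r5:4
cycle 7: stall // r0:5,r1:4,r2:4,r3:Add1,r4:36,r5:4
cycle 8: stall // r0:5,r1:4,r2:4,r3:Add1,r4:36,r5:4
cycle 9: CDB Add2=-27; issue SUB r4<-Add2 // r0:5,r1:4,r2:4,r3:Add1,r4:Add2,r5:4
cycle 10: CDB Mul2=20; stall // r0:5,r1:4,r2:4,r3:Add1,r4:Add2,r5:4
cycle 11: stall // r0:5,r1:4,r2:4,r3:Add1,r4:Add2,r5:4
cycle 12: CDB Add2=1; issue ADD r4<-Add2 // r0:5,r1:4,r2:4,r3:Add1,r4:Add2,r5:4
cycle 13: CDB Add1=56; issue SUB r3<-Add1 // r0:5,r1:4,r2:4,r3:Add1,r4:Add2,r5:4
cycle 14: issue MUL r4<-Mul1 // r0:5,r1:4,r2:4,r3:Add1,r4:Mul1,r5:4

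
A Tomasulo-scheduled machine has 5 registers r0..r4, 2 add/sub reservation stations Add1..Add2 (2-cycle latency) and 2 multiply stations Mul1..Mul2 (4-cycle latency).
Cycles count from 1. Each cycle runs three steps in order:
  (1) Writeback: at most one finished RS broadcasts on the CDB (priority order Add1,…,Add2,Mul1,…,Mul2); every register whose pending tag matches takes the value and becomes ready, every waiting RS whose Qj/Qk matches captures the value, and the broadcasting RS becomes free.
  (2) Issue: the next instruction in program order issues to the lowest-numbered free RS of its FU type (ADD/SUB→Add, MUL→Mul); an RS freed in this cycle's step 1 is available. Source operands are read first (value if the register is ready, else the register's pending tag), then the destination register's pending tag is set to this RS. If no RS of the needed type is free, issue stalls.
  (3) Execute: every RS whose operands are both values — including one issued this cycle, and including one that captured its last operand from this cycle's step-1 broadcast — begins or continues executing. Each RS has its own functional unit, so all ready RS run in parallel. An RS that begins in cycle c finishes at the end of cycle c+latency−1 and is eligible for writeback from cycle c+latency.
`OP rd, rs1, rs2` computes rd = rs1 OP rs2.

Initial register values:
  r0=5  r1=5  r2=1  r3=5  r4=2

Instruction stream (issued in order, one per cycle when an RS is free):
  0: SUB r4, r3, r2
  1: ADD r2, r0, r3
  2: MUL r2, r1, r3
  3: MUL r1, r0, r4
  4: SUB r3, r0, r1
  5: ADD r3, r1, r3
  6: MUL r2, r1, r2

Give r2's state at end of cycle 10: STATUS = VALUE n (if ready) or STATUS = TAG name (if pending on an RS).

  c1: issue SUB r4<-Add1  regs: r0:5,r1:5,r2:1,r3:5,r4:Add1
  c2: issue ADD r2<-Add2  regs: r0:5,r1:5,r2:Add2,r3:5,r4:Add1
  c3: CDB Add1=4; issue MUL r2<-Mul1  regs: r0:5,r1:5,r2:Mul1,r3:5,r4:4
  c4: CDB Add2=10; issue MUL r1<-Mul2  regs: r0:5,r1:Mul2,r2:Mul1,r3:5,r4:4
  c5: issue SUB r3<-Add1  regs: r0:5,r1:Mul2,r2:Mul1,r3:Add1,r4:4
  c6: issue ADD r3<-Add2  regs: r0:5,r1:Mul2,r2:Mul1,r3:Add2,r4:4
  c7: CDB Mul1=25; issue MUL r2<-Mul1  regs: r0:5,r1:Mul2,r2:Mul1,r3:Add2,r4:4
  c8: CDB Mul2=20  regs: r0:5,r1:20,r2:Mul1,r3:Add2,r4:4
  c9: -  regs: r0:5,r1:20,r2:Mul1,r3:Add2,r4:4
  c10: CDB Add1=-15  regs: r0:5,r1:20,r2:Mul1,r3:Add2,r4:4

STATUS = TAG Mul1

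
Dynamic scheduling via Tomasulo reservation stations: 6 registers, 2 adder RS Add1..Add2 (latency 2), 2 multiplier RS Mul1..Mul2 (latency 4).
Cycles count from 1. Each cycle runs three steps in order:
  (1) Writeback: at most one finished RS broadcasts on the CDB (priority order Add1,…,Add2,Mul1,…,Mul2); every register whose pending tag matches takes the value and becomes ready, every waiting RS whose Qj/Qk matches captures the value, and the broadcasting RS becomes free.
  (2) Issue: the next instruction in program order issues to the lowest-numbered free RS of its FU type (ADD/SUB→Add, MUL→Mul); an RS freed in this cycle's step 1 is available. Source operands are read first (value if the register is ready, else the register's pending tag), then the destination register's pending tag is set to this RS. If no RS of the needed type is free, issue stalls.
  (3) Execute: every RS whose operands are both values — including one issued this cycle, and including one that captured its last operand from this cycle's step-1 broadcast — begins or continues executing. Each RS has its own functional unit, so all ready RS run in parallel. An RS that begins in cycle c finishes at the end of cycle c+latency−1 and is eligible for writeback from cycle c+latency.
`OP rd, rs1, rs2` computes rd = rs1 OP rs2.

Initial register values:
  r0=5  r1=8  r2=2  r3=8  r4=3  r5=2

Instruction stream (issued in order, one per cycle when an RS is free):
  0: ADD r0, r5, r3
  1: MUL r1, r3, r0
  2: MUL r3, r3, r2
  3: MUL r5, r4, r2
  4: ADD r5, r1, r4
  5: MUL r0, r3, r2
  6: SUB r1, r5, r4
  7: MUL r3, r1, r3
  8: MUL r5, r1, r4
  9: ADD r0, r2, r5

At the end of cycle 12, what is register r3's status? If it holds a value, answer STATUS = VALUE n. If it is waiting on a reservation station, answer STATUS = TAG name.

STATUS = TAG Mul1

c1: issue ADD r0<-Add1 | r0:Add1,r1:8,r2:2,r3:8,r4:3,r5:2
c2: issue MUL r1<-Mul1 | r0:Add1,r1:Mul1,r2:2,r3:8,r4:3,r5:2
c3: CDB Add1=10; issue MUL r3<-Mul2 | r0:10,r1:Mul1,r2:2,r3:Mul2,r4:3,r5:2
c4: stall | r0:10,r1:Mul1,r2:2,r3:Mul2,r4:3,r5:2
c5: stall | r0:10,r1:Mul1,r2:2,r3:Mul2,r4:3,r5:2
c6: stall | r0:10,r1:Mul1,r2:2,r3:Mul2,r4:3,r5:2
c7: CDB Mul1=80; issue MUL r5<-Mul1 | r0:10,r1:80,r2:2,r3:Mul2,r4:3,r5:Mul1
c8: CDB Mul2=16; issue ADD r5<-Add1 | r0:10,r1:80,r2:2,r3:16,r4:3,r5:Add1
c9: issue MUL r0<-Mul2 | r0:Mul2,r1:80,r2:2,r3:16,r4:3,r5:Add1
c10: CDB Add1=83; issue SUB r1<-Add1 | r0:Mul2,r1:Add1,r2:2,r3:16,r4:3,r5:83
c11: CDB Mul1=6; issue MUL r3<-Mul1 | r0:Mul2,r1:Add1,r2:2,r3:Mul1,r4:3,r5:83
c12: CDB Add1=80; stall | r0:Mul2,r1:80,r2:2,r3:Mul1,r4:3,r5:83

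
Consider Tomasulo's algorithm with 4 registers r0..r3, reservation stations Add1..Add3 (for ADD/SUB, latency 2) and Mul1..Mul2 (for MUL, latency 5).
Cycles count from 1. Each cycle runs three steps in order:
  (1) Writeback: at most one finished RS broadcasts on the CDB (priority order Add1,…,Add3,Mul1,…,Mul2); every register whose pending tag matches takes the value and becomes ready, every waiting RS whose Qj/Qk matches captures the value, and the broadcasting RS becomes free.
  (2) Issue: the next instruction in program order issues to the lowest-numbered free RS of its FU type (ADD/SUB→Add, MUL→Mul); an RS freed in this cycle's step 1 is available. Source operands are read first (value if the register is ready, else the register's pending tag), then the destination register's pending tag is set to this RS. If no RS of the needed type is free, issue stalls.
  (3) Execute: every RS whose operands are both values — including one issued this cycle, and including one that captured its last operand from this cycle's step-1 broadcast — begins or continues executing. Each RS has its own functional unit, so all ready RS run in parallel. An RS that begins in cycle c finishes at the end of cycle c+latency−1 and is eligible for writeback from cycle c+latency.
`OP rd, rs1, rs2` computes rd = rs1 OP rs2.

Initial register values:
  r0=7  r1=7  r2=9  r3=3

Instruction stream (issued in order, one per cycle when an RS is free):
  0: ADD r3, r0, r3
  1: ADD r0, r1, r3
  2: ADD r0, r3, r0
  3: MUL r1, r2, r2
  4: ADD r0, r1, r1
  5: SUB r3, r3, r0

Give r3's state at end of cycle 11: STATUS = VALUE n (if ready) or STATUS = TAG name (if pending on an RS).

  c1: issue ADD r3<-Add1  regs: r0:7,r1:7,r2:9,r3:Add1
  c2: issue ADD r0<-Add2  regs: r0:Add2,r1:7,r2:9,r3:Add1
  c3: CDB Add1=10; issue ADD r0<-Add1  regs: r0:Add1,r1:7,r2:9,r3:10
  c4: issue MUL r1<-Mul1  regs: r0:Add1,r1:Mul1,r2:9,r3:10
  c5: CDB Add2=17; issue ADD r0<-Add2  regs: r0:Add2,r1:Mul1,r2:9,r3:10
  c6: issue SUB r3<-Add3  regs: r0:Add2,r1:Mul1,r2:9,r3:Add3
  c7: CDB Add1=27  regs: r0:Add2,r1:Mul1,r2:9,r3:Add3
  c8: -  regs: r0:Add2,r1:Mul1,r2:9,r3:Add3
  c9: CDB Mul1=81  regs: r0:Add2,r1:81,r2:9,r3:Add3
  c10: -  regs: r0:Add2,r1:81,r2:9,r3:Add3
  c11: CDB Add2=162  regs: r0:162,r1:81,r2:9,r3:Add3

STATUS = TAG Add3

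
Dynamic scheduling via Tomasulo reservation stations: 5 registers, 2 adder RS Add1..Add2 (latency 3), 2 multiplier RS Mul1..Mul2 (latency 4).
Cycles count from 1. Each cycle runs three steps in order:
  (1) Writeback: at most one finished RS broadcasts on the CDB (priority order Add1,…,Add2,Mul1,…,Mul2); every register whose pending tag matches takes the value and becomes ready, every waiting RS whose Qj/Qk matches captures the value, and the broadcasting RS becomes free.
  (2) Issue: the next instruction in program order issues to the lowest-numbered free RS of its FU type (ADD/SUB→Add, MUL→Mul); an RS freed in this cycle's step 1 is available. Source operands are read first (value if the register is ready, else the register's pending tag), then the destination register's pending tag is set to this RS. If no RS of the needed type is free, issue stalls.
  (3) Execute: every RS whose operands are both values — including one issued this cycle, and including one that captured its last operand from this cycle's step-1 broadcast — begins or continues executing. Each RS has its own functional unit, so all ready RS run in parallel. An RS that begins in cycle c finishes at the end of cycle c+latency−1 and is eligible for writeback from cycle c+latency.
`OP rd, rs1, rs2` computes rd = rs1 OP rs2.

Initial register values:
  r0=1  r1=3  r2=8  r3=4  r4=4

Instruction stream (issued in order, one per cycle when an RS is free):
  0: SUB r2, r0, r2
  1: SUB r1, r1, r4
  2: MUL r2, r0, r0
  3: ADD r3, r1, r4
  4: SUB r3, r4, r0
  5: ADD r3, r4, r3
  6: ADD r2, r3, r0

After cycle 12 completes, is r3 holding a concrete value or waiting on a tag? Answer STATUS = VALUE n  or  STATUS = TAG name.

c1: issue SUB r2<-Add1 | r0:1,r1:3,r2:Add1,r3:4,r4:4
c2: issue SUB r1<-Add2 | r0:1,r1:Add2,r2:Add1,r3:4,r4:4
c3: issue MUL r2<-Mul1 | r0:1,r1:Add2,r2:Mul1,r3:4,r4:4
c4: CDB Add1=-7; issue ADD r3<-Add1 | r0:1,r1:Add2,r2:Mul1,r3:Add1,r4:4
c5: CDB Add2=-1; issue SUB r3<-Add2 | r0:1,r1:-1,r2:Mul1,r3:Add2,r4:4
c6: stall | r0:1,r1:-1,r2:Mul1,r3:Add2,r4:4
c7: CDB Mul1=1; stall | r0:1,r1:-1,r2:1,r3:Add2,r4:4
c8: CDB Add1=3; issue ADD r3<-Add1 | r0:1,r1:-1,r2:1,r3:Add1,r4:4
c9: CDB Add2=3; issue ADD r2<-Add2 | r0:1,r1:-1,r2:Add2,r3:Add1,r4:4
c10: - | r0:1,r1:-1,r2:Add2,r3:Add1,r4:4
c11: - | r0:1,r1:-1,r2:Add2,r3:Add1,r4:4
c12: CDB Add1=7 | r0:1,r1:-1,r2:Add2,r3:7,r4:4

STATUS = VALUE 7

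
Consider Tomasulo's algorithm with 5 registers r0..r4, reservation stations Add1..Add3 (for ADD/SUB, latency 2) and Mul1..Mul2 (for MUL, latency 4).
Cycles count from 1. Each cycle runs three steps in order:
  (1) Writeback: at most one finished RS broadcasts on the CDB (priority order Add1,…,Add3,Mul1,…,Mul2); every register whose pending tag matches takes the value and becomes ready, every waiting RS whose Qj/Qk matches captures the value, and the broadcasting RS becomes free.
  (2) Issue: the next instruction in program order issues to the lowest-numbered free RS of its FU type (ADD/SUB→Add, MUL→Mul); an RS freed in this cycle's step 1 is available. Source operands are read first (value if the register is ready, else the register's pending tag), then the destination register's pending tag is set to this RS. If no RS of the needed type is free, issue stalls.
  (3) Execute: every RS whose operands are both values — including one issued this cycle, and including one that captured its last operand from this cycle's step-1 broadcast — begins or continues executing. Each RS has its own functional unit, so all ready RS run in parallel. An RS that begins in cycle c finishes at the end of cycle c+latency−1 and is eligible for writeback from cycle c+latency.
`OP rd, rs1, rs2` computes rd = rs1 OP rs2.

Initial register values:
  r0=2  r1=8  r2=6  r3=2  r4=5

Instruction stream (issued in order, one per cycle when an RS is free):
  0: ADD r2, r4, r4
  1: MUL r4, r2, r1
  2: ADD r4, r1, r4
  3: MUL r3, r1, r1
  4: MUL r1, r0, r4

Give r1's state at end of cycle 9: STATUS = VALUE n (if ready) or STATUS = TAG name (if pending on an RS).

STATUS = TAG Mul1

cycle 1: issue ADD r2<-Add1 // r0:2,r1:8,r2:Add1,r3:2,r4:5
cycle 2: issue MUL r4<-Mul1 // r0:2,r1:8,r2:Add1,r3:2,r4:Mul1
cycle 3: CDB Add1=10; issue ADD r4<-Add1 // r0:2,r1:8,r2:10,r3:2,r4:Add1
cycle 4: issue MUL r3<-Mul2 // r0:2,r1:8,r2:10,r3:Mul2,r4:Add1
cycle 5: stall // r0:2,r1:8,r2:10,r3:Mul2,r4:Add1
cycle 6: stall // r0:2,r1:8,r2:10,r3:Mul2,r4:Add1
cycle 7: CDB Mul1=80; issue MUL r1<-Mul1 // r0:2,r1:Mul1,r2:10,r3:Mul2,r4:Add1
cycle 8: CDB Mul2=64 // r0:2,r1:Mul1,r2:10,r3:64,r4:Add1
cycle 9: CDB Add1=88 // r0:2,r1:Mul1,r2:10,r3:64,r4:88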